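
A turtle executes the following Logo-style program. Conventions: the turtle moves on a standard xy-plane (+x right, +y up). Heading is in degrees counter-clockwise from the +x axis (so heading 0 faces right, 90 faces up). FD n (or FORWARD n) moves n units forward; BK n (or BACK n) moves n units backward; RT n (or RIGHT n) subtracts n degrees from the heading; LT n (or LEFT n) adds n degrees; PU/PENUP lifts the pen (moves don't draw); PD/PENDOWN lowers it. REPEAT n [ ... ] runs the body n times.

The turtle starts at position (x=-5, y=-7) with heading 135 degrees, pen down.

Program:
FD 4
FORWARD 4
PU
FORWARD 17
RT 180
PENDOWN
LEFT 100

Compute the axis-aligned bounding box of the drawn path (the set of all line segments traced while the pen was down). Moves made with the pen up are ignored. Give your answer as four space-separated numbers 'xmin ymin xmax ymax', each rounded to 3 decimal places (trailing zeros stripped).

Executing turtle program step by step:
Start: pos=(-5,-7), heading=135, pen down
FD 4: (-5,-7) -> (-7.828,-4.172) [heading=135, draw]
FD 4: (-7.828,-4.172) -> (-10.657,-1.343) [heading=135, draw]
PU: pen up
FD 17: (-10.657,-1.343) -> (-22.678,10.678) [heading=135, move]
RT 180: heading 135 -> 315
PD: pen down
LT 100: heading 315 -> 55
Final: pos=(-22.678,10.678), heading=55, 2 segment(s) drawn

Segment endpoints: x in {-10.657, -7.828, -5}, y in {-7, -4.172, -1.343}
xmin=-10.657, ymin=-7, xmax=-5, ymax=-1.343

Answer: -10.657 -7 -5 -1.343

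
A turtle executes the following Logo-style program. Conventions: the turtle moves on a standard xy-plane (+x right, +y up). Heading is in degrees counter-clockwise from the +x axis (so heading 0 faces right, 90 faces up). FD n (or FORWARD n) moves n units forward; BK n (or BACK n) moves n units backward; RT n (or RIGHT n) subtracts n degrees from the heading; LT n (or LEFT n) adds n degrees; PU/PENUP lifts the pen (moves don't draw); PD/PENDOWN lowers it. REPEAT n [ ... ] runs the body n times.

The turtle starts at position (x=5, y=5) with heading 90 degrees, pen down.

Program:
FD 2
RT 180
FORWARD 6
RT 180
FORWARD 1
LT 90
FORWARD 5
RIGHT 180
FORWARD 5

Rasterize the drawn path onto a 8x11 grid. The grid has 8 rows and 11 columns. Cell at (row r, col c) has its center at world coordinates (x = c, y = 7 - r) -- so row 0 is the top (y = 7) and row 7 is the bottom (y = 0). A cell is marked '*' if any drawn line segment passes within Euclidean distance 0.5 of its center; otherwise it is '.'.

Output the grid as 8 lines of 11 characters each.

Answer: .....*.....
.....*.....
.....*.....
.....*.....
.....*.....
******.....
.....*.....
...........

Derivation:
Segment 0: (5,5) -> (5,7)
Segment 1: (5,7) -> (5,1)
Segment 2: (5,1) -> (5,2)
Segment 3: (5,2) -> (0,2)
Segment 4: (0,2) -> (5,2)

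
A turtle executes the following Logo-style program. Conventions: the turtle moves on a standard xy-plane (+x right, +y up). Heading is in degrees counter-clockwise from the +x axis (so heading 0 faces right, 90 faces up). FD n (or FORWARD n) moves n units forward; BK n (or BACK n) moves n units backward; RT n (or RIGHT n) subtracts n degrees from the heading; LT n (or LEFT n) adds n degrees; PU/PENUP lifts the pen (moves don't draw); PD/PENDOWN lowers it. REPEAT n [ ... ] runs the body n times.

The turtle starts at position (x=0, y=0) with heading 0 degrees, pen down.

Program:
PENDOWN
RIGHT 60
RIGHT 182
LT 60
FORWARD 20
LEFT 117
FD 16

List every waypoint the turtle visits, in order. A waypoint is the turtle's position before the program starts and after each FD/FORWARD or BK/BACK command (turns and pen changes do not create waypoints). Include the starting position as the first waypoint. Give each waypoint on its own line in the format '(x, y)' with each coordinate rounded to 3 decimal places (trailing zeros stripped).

Executing turtle program step by step:
Start: pos=(0,0), heading=0, pen down
PD: pen down
RT 60: heading 0 -> 300
RT 182: heading 300 -> 118
LT 60: heading 118 -> 178
FD 20: (0,0) -> (-19.988,0.698) [heading=178, draw]
LT 117: heading 178 -> 295
FD 16: (-19.988,0.698) -> (-13.226,-13.803) [heading=295, draw]
Final: pos=(-13.226,-13.803), heading=295, 2 segment(s) drawn
Waypoints (3 total):
(0, 0)
(-19.988, 0.698)
(-13.226, -13.803)

Answer: (0, 0)
(-19.988, 0.698)
(-13.226, -13.803)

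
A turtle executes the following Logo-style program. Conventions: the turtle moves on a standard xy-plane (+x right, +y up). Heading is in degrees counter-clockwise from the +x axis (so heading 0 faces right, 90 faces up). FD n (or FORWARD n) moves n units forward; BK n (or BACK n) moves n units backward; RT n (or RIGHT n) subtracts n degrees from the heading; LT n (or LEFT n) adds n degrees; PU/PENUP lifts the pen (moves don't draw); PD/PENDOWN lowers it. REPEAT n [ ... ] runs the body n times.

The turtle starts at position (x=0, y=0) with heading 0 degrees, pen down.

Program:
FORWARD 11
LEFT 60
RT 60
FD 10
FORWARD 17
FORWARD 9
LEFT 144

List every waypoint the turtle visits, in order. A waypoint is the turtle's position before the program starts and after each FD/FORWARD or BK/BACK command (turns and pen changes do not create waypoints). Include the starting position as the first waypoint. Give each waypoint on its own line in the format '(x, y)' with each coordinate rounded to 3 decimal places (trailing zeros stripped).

Executing turtle program step by step:
Start: pos=(0,0), heading=0, pen down
FD 11: (0,0) -> (11,0) [heading=0, draw]
LT 60: heading 0 -> 60
RT 60: heading 60 -> 0
FD 10: (11,0) -> (21,0) [heading=0, draw]
FD 17: (21,0) -> (38,0) [heading=0, draw]
FD 9: (38,0) -> (47,0) [heading=0, draw]
LT 144: heading 0 -> 144
Final: pos=(47,0), heading=144, 4 segment(s) drawn
Waypoints (5 total):
(0, 0)
(11, 0)
(21, 0)
(38, 0)
(47, 0)

Answer: (0, 0)
(11, 0)
(21, 0)
(38, 0)
(47, 0)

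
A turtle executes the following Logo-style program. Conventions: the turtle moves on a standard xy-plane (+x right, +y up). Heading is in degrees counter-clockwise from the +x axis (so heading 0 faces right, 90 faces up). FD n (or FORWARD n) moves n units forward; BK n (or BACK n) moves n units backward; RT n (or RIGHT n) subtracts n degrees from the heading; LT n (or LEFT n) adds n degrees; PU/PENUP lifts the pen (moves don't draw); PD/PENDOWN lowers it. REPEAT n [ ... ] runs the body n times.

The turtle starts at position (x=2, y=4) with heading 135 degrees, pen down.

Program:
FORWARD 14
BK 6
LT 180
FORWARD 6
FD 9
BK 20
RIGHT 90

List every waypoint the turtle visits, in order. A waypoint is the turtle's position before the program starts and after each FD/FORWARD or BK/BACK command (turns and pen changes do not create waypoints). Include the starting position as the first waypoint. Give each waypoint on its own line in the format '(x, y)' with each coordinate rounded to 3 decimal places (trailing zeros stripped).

Executing turtle program step by step:
Start: pos=(2,4), heading=135, pen down
FD 14: (2,4) -> (-7.899,13.899) [heading=135, draw]
BK 6: (-7.899,13.899) -> (-3.657,9.657) [heading=135, draw]
LT 180: heading 135 -> 315
FD 6: (-3.657,9.657) -> (0.586,5.414) [heading=315, draw]
FD 9: (0.586,5.414) -> (6.95,-0.95) [heading=315, draw]
BK 20: (6.95,-0.95) -> (-7.192,13.192) [heading=315, draw]
RT 90: heading 315 -> 225
Final: pos=(-7.192,13.192), heading=225, 5 segment(s) drawn
Waypoints (6 total):
(2, 4)
(-7.899, 13.899)
(-3.657, 9.657)
(0.586, 5.414)
(6.95, -0.95)
(-7.192, 13.192)

Answer: (2, 4)
(-7.899, 13.899)
(-3.657, 9.657)
(0.586, 5.414)
(6.95, -0.95)
(-7.192, 13.192)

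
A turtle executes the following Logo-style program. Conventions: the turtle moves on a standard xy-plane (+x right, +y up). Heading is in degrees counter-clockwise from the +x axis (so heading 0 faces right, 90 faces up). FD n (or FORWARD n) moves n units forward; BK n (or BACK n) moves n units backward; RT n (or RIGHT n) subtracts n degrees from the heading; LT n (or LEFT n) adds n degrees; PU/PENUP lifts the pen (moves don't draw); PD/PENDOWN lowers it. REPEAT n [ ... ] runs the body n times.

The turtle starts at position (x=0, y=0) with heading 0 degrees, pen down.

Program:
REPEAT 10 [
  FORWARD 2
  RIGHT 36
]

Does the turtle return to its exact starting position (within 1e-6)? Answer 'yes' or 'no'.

Answer: yes

Derivation:
Executing turtle program step by step:
Start: pos=(0,0), heading=0, pen down
REPEAT 10 [
  -- iteration 1/10 --
  FD 2: (0,0) -> (2,0) [heading=0, draw]
  RT 36: heading 0 -> 324
  -- iteration 2/10 --
  FD 2: (2,0) -> (3.618,-1.176) [heading=324, draw]
  RT 36: heading 324 -> 288
  -- iteration 3/10 --
  FD 2: (3.618,-1.176) -> (4.236,-3.078) [heading=288, draw]
  RT 36: heading 288 -> 252
  -- iteration 4/10 --
  FD 2: (4.236,-3.078) -> (3.618,-4.98) [heading=252, draw]
  RT 36: heading 252 -> 216
  -- iteration 5/10 --
  FD 2: (3.618,-4.98) -> (2,-6.155) [heading=216, draw]
  RT 36: heading 216 -> 180
  -- iteration 6/10 --
  FD 2: (2,-6.155) -> (0,-6.155) [heading=180, draw]
  RT 36: heading 180 -> 144
  -- iteration 7/10 --
  FD 2: (0,-6.155) -> (-1.618,-4.98) [heading=144, draw]
  RT 36: heading 144 -> 108
  -- iteration 8/10 --
  FD 2: (-1.618,-4.98) -> (-2.236,-3.078) [heading=108, draw]
  RT 36: heading 108 -> 72
  -- iteration 9/10 --
  FD 2: (-2.236,-3.078) -> (-1.618,-1.176) [heading=72, draw]
  RT 36: heading 72 -> 36
  -- iteration 10/10 --
  FD 2: (-1.618,-1.176) -> (0,0) [heading=36, draw]
  RT 36: heading 36 -> 0
]
Final: pos=(0,0), heading=0, 10 segment(s) drawn

Start position: (0, 0)
Final position: (0, 0)
Distance = 0; < 1e-6 -> CLOSED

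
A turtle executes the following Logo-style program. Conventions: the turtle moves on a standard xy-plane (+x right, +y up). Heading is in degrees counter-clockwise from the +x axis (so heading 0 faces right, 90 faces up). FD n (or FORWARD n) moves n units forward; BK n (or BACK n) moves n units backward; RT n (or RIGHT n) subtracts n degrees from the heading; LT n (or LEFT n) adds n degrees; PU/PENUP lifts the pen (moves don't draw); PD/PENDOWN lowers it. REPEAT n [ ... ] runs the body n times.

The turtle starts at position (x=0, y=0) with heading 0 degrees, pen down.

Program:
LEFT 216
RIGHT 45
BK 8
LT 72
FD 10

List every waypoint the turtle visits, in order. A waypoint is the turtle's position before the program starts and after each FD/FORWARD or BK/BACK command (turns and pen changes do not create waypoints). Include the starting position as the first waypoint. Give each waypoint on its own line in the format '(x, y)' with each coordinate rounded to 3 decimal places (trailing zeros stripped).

Executing turtle program step by step:
Start: pos=(0,0), heading=0, pen down
LT 216: heading 0 -> 216
RT 45: heading 216 -> 171
BK 8: (0,0) -> (7.902,-1.251) [heading=171, draw]
LT 72: heading 171 -> 243
FD 10: (7.902,-1.251) -> (3.362,-10.162) [heading=243, draw]
Final: pos=(3.362,-10.162), heading=243, 2 segment(s) drawn
Waypoints (3 total):
(0, 0)
(7.902, -1.251)
(3.362, -10.162)

Answer: (0, 0)
(7.902, -1.251)
(3.362, -10.162)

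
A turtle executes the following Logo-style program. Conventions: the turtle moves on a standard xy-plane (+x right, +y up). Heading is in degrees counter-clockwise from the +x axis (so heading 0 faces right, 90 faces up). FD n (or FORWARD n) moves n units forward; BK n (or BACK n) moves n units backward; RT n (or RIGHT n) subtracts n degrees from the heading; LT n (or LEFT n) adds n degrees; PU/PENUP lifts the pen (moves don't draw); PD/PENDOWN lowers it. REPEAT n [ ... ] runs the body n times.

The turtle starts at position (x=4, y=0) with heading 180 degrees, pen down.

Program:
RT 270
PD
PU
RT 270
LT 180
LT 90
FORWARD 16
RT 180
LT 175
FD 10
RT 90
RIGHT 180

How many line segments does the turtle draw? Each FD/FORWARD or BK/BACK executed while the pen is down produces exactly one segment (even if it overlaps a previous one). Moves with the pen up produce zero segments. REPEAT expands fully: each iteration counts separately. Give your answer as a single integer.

Executing turtle program step by step:
Start: pos=(4,0), heading=180, pen down
RT 270: heading 180 -> 270
PD: pen down
PU: pen up
RT 270: heading 270 -> 0
LT 180: heading 0 -> 180
LT 90: heading 180 -> 270
FD 16: (4,0) -> (4,-16) [heading=270, move]
RT 180: heading 270 -> 90
LT 175: heading 90 -> 265
FD 10: (4,-16) -> (3.128,-25.962) [heading=265, move]
RT 90: heading 265 -> 175
RT 180: heading 175 -> 355
Final: pos=(3.128,-25.962), heading=355, 0 segment(s) drawn
Segments drawn: 0

Answer: 0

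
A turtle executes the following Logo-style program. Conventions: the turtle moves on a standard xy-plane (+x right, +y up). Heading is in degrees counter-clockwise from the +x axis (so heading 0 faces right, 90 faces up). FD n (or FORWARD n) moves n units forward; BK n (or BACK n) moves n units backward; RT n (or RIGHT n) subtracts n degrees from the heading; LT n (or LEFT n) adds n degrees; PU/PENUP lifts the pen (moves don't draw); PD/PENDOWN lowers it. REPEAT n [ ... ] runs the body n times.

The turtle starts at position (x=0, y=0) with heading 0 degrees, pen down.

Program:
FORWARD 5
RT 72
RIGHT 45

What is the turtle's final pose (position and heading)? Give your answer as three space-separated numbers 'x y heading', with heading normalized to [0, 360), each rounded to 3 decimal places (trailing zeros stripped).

Answer: 5 0 243

Derivation:
Executing turtle program step by step:
Start: pos=(0,0), heading=0, pen down
FD 5: (0,0) -> (5,0) [heading=0, draw]
RT 72: heading 0 -> 288
RT 45: heading 288 -> 243
Final: pos=(5,0), heading=243, 1 segment(s) drawn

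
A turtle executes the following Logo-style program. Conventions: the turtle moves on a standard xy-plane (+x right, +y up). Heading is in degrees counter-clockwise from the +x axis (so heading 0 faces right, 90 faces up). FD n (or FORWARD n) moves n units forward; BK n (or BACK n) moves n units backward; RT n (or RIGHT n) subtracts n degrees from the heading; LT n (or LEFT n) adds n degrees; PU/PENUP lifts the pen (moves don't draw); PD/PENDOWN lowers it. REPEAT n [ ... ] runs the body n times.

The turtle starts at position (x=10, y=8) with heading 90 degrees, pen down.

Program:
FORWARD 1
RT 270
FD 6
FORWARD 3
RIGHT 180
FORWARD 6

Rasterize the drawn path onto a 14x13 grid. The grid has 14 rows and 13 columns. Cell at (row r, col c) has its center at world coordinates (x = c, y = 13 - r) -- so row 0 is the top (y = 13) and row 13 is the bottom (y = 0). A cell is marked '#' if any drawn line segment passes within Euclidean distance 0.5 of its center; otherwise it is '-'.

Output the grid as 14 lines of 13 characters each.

Segment 0: (10,8) -> (10,9)
Segment 1: (10,9) -> (4,9)
Segment 2: (4,9) -> (1,9)
Segment 3: (1,9) -> (7,9)

Answer: -------------
-------------
-------------
-------------
-##########--
----------#--
-------------
-------------
-------------
-------------
-------------
-------------
-------------
-------------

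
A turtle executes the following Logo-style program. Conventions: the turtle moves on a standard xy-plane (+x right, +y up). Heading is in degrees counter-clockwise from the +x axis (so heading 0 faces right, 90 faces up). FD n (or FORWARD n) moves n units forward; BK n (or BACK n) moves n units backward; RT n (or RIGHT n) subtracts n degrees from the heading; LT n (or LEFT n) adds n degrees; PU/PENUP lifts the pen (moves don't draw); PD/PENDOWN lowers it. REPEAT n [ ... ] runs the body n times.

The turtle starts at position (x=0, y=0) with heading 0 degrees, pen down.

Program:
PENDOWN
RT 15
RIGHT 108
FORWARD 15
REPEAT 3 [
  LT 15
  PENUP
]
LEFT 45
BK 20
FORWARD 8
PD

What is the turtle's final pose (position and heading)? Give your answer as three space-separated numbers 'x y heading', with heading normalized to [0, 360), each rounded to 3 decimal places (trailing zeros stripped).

Executing turtle program step by step:
Start: pos=(0,0), heading=0, pen down
PD: pen down
RT 15: heading 0 -> 345
RT 108: heading 345 -> 237
FD 15: (0,0) -> (-8.17,-12.58) [heading=237, draw]
REPEAT 3 [
  -- iteration 1/3 --
  LT 15: heading 237 -> 252
  PU: pen up
  -- iteration 2/3 --
  LT 15: heading 252 -> 267
  PU: pen up
  -- iteration 3/3 --
  LT 15: heading 267 -> 282
  PU: pen up
]
LT 45: heading 282 -> 327
BK 20: (-8.17,-12.58) -> (-24.943,-1.687) [heading=327, move]
FD 8: (-24.943,-1.687) -> (-18.234,-6.044) [heading=327, move]
PD: pen down
Final: pos=(-18.234,-6.044), heading=327, 1 segment(s) drawn

Answer: -18.234 -6.044 327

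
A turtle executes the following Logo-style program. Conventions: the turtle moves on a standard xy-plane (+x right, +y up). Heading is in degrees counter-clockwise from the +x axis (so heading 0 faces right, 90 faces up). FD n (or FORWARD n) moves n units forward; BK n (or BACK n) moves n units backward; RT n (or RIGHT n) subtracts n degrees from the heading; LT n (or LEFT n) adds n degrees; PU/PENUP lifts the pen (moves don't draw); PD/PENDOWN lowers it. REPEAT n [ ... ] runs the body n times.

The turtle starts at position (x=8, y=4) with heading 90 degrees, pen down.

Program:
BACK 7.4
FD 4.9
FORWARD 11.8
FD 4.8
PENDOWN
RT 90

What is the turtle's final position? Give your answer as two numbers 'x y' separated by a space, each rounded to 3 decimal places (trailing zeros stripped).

Answer: 8 18.1

Derivation:
Executing turtle program step by step:
Start: pos=(8,4), heading=90, pen down
BK 7.4: (8,4) -> (8,-3.4) [heading=90, draw]
FD 4.9: (8,-3.4) -> (8,1.5) [heading=90, draw]
FD 11.8: (8,1.5) -> (8,13.3) [heading=90, draw]
FD 4.8: (8,13.3) -> (8,18.1) [heading=90, draw]
PD: pen down
RT 90: heading 90 -> 0
Final: pos=(8,18.1), heading=0, 4 segment(s) drawn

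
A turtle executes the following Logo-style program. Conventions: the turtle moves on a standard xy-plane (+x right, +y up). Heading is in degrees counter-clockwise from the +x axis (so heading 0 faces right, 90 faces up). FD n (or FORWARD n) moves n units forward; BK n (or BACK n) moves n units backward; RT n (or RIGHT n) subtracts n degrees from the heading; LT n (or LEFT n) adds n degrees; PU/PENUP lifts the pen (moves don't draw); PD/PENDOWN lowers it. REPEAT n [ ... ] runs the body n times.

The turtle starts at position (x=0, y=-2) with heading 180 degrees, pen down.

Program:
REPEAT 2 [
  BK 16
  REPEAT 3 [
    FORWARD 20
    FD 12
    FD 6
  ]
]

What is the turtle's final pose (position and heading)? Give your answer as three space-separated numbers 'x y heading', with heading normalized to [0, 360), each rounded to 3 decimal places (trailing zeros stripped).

Answer: -196 -2 180

Derivation:
Executing turtle program step by step:
Start: pos=(0,-2), heading=180, pen down
REPEAT 2 [
  -- iteration 1/2 --
  BK 16: (0,-2) -> (16,-2) [heading=180, draw]
  REPEAT 3 [
    -- iteration 1/3 --
    FD 20: (16,-2) -> (-4,-2) [heading=180, draw]
    FD 12: (-4,-2) -> (-16,-2) [heading=180, draw]
    FD 6: (-16,-2) -> (-22,-2) [heading=180, draw]
    -- iteration 2/3 --
    FD 20: (-22,-2) -> (-42,-2) [heading=180, draw]
    FD 12: (-42,-2) -> (-54,-2) [heading=180, draw]
    FD 6: (-54,-2) -> (-60,-2) [heading=180, draw]
    -- iteration 3/3 --
    FD 20: (-60,-2) -> (-80,-2) [heading=180, draw]
    FD 12: (-80,-2) -> (-92,-2) [heading=180, draw]
    FD 6: (-92,-2) -> (-98,-2) [heading=180, draw]
  ]
  -- iteration 2/2 --
  BK 16: (-98,-2) -> (-82,-2) [heading=180, draw]
  REPEAT 3 [
    -- iteration 1/3 --
    FD 20: (-82,-2) -> (-102,-2) [heading=180, draw]
    FD 12: (-102,-2) -> (-114,-2) [heading=180, draw]
    FD 6: (-114,-2) -> (-120,-2) [heading=180, draw]
    -- iteration 2/3 --
    FD 20: (-120,-2) -> (-140,-2) [heading=180, draw]
    FD 12: (-140,-2) -> (-152,-2) [heading=180, draw]
    FD 6: (-152,-2) -> (-158,-2) [heading=180, draw]
    -- iteration 3/3 --
    FD 20: (-158,-2) -> (-178,-2) [heading=180, draw]
    FD 12: (-178,-2) -> (-190,-2) [heading=180, draw]
    FD 6: (-190,-2) -> (-196,-2) [heading=180, draw]
  ]
]
Final: pos=(-196,-2), heading=180, 20 segment(s) drawn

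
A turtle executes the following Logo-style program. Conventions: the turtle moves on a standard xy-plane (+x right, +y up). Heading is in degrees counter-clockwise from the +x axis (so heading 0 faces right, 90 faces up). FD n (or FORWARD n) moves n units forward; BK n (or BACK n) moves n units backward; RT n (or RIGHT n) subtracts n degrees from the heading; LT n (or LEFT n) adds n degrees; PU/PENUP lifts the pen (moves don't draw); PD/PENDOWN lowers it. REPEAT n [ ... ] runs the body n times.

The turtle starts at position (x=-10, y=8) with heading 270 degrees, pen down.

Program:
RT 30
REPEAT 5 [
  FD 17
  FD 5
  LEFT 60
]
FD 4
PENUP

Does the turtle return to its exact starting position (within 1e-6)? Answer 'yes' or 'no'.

Executing turtle program step by step:
Start: pos=(-10,8), heading=270, pen down
RT 30: heading 270 -> 240
REPEAT 5 [
  -- iteration 1/5 --
  FD 17: (-10,8) -> (-18.5,-6.722) [heading=240, draw]
  FD 5: (-18.5,-6.722) -> (-21,-11.053) [heading=240, draw]
  LT 60: heading 240 -> 300
  -- iteration 2/5 --
  FD 17: (-21,-11.053) -> (-12.5,-25.775) [heading=300, draw]
  FD 5: (-12.5,-25.775) -> (-10,-30.105) [heading=300, draw]
  LT 60: heading 300 -> 0
  -- iteration 3/5 --
  FD 17: (-10,-30.105) -> (7,-30.105) [heading=0, draw]
  FD 5: (7,-30.105) -> (12,-30.105) [heading=0, draw]
  LT 60: heading 0 -> 60
  -- iteration 4/5 --
  FD 17: (12,-30.105) -> (20.5,-15.383) [heading=60, draw]
  FD 5: (20.5,-15.383) -> (23,-11.053) [heading=60, draw]
  LT 60: heading 60 -> 120
  -- iteration 5/5 --
  FD 17: (23,-11.053) -> (14.5,3.67) [heading=120, draw]
  FD 5: (14.5,3.67) -> (12,8) [heading=120, draw]
  LT 60: heading 120 -> 180
]
FD 4: (12,8) -> (8,8) [heading=180, draw]
PU: pen up
Final: pos=(8,8), heading=180, 11 segment(s) drawn

Start position: (-10, 8)
Final position: (8, 8)
Distance = 18; >= 1e-6 -> NOT closed

Answer: no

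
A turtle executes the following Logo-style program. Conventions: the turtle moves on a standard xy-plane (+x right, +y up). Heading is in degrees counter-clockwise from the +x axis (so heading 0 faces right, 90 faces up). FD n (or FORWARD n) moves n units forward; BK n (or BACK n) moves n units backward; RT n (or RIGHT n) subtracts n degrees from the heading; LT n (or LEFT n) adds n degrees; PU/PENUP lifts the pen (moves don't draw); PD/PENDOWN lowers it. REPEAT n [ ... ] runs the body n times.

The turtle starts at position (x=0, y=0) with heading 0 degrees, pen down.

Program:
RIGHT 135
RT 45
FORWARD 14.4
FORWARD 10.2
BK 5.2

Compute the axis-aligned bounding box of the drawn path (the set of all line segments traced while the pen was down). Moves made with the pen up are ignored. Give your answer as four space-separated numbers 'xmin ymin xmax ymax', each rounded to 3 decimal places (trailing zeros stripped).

Executing turtle program step by step:
Start: pos=(0,0), heading=0, pen down
RT 135: heading 0 -> 225
RT 45: heading 225 -> 180
FD 14.4: (0,0) -> (-14.4,0) [heading=180, draw]
FD 10.2: (-14.4,0) -> (-24.6,0) [heading=180, draw]
BK 5.2: (-24.6,0) -> (-19.4,0) [heading=180, draw]
Final: pos=(-19.4,0), heading=180, 3 segment(s) drawn

Segment endpoints: x in {-24.6, -19.4, -14.4, 0}, y in {0, 0, 0, 0}
xmin=-24.6, ymin=0, xmax=0, ymax=0

Answer: -24.6 0 0 0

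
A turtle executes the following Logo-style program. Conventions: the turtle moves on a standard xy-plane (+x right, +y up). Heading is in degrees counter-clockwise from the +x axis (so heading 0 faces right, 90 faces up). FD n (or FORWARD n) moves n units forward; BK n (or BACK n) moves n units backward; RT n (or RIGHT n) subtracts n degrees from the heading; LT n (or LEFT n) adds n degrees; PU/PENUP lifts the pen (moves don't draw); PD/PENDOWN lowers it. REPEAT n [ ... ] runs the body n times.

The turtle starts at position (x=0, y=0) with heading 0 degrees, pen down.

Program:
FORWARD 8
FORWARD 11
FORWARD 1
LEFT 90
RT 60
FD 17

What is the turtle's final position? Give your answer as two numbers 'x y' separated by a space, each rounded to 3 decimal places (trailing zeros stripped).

Executing turtle program step by step:
Start: pos=(0,0), heading=0, pen down
FD 8: (0,0) -> (8,0) [heading=0, draw]
FD 11: (8,0) -> (19,0) [heading=0, draw]
FD 1: (19,0) -> (20,0) [heading=0, draw]
LT 90: heading 0 -> 90
RT 60: heading 90 -> 30
FD 17: (20,0) -> (34.722,8.5) [heading=30, draw]
Final: pos=(34.722,8.5), heading=30, 4 segment(s) drawn

Answer: 34.722 8.5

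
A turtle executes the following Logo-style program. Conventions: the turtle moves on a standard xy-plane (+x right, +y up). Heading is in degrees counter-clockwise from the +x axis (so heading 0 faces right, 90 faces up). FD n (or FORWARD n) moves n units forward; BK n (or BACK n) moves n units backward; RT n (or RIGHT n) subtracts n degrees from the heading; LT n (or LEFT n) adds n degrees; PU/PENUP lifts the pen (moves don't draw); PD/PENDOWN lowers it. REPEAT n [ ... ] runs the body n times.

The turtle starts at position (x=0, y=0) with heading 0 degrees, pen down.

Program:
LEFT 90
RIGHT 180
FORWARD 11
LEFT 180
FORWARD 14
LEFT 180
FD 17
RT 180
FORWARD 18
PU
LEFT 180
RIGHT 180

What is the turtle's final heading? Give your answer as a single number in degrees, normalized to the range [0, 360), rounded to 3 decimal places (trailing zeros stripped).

Answer: 90

Derivation:
Executing turtle program step by step:
Start: pos=(0,0), heading=0, pen down
LT 90: heading 0 -> 90
RT 180: heading 90 -> 270
FD 11: (0,0) -> (0,-11) [heading=270, draw]
LT 180: heading 270 -> 90
FD 14: (0,-11) -> (0,3) [heading=90, draw]
LT 180: heading 90 -> 270
FD 17: (0,3) -> (0,-14) [heading=270, draw]
RT 180: heading 270 -> 90
FD 18: (0,-14) -> (0,4) [heading=90, draw]
PU: pen up
LT 180: heading 90 -> 270
RT 180: heading 270 -> 90
Final: pos=(0,4), heading=90, 4 segment(s) drawn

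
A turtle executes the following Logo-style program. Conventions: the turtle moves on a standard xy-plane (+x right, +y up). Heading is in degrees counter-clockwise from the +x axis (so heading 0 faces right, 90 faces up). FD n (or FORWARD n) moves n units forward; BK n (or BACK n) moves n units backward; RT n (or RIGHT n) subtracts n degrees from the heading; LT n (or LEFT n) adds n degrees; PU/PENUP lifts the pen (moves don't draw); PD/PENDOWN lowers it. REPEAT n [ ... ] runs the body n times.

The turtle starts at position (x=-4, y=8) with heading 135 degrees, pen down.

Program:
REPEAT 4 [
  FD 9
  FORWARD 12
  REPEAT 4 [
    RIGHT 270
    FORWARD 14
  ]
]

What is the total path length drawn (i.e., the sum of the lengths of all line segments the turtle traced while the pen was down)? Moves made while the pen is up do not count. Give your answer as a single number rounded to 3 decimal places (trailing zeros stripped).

Answer: 308

Derivation:
Executing turtle program step by step:
Start: pos=(-4,8), heading=135, pen down
REPEAT 4 [
  -- iteration 1/4 --
  FD 9: (-4,8) -> (-10.364,14.364) [heading=135, draw]
  FD 12: (-10.364,14.364) -> (-18.849,22.849) [heading=135, draw]
  REPEAT 4 [
    -- iteration 1/4 --
    RT 270: heading 135 -> 225
    FD 14: (-18.849,22.849) -> (-28.749,12.95) [heading=225, draw]
    -- iteration 2/4 --
    RT 270: heading 225 -> 315
    FD 14: (-28.749,12.95) -> (-18.849,3.05) [heading=315, draw]
    -- iteration 3/4 --
    RT 270: heading 315 -> 45
    FD 14: (-18.849,3.05) -> (-8.95,12.95) [heading=45, draw]
    -- iteration 4/4 --
    RT 270: heading 45 -> 135
    FD 14: (-8.95,12.95) -> (-18.849,22.849) [heading=135, draw]
  ]
  -- iteration 2/4 --
  FD 9: (-18.849,22.849) -> (-25.213,29.213) [heading=135, draw]
  FD 12: (-25.213,29.213) -> (-33.698,37.698) [heading=135, draw]
  REPEAT 4 [
    -- iteration 1/4 --
    RT 270: heading 135 -> 225
    FD 14: (-33.698,37.698) -> (-43.598,27.799) [heading=225, draw]
    -- iteration 2/4 --
    RT 270: heading 225 -> 315
    FD 14: (-43.598,27.799) -> (-33.698,17.899) [heading=315, draw]
    -- iteration 3/4 --
    RT 270: heading 315 -> 45
    FD 14: (-33.698,17.899) -> (-23.799,27.799) [heading=45, draw]
    -- iteration 4/4 --
    RT 270: heading 45 -> 135
    FD 14: (-23.799,27.799) -> (-33.698,37.698) [heading=135, draw]
  ]
  -- iteration 3/4 --
  FD 9: (-33.698,37.698) -> (-40.062,44.062) [heading=135, draw]
  FD 12: (-40.062,44.062) -> (-48.548,52.548) [heading=135, draw]
  REPEAT 4 [
    -- iteration 1/4 --
    RT 270: heading 135 -> 225
    FD 14: (-48.548,52.548) -> (-58.447,42.648) [heading=225, draw]
    -- iteration 2/4 --
    RT 270: heading 225 -> 315
    FD 14: (-58.447,42.648) -> (-48.548,32.749) [heading=315, draw]
    -- iteration 3/4 --
    RT 270: heading 315 -> 45
    FD 14: (-48.548,32.749) -> (-38.648,42.648) [heading=45, draw]
    -- iteration 4/4 --
    RT 270: heading 45 -> 135
    FD 14: (-38.648,42.648) -> (-48.548,52.548) [heading=135, draw]
  ]
  -- iteration 4/4 --
  FD 9: (-48.548,52.548) -> (-54.912,58.912) [heading=135, draw]
  FD 12: (-54.912,58.912) -> (-63.397,67.397) [heading=135, draw]
  REPEAT 4 [
    -- iteration 1/4 --
    RT 270: heading 135 -> 225
    FD 14: (-63.397,67.397) -> (-73.296,57.497) [heading=225, draw]
    -- iteration 2/4 --
    RT 270: heading 225 -> 315
    FD 14: (-73.296,57.497) -> (-63.397,47.598) [heading=315, draw]
    -- iteration 3/4 --
    RT 270: heading 315 -> 45
    FD 14: (-63.397,47.598) -> (-53.497,57.497) [heading=45, draw]
    -- iteration 4/4 --
    RT 270: heading 45 -> 135
    FD 14: (-53.497,57.497) -> (-63.397,67.397) [heading=135, draw]
  ]
]
Final: pos=(-63.397,67.397), heading=135, 24 segment(s) drawn

Segment lengths:
  seg 1: (-4,8) -> (-10.364,14.364), length = 9
  seg 2: (-10.364,14.364) -> (-18.849,22.849), length = 12
  seg 3: (-18.849,22.849) -> (-28.749,12.95), length = 14
  seg 4: (-28.749,12.95) -> (-18.849,3.05), length = 14
  seg 5: (-18.849,3.05) -> (-8.95,12.95), length = 14
  seg 6: (-8.95,12.95) -> (-18.849,22.849), length = 14
  seg 7: (-18.849,22.849) -> (-25.213,29.213), length = 9
  seg 8: (-25.213,29.213) -> (-33.698,37.698), length = 12
  seg 9: (-33.698,37.698) -> (-43.598,27.799), length = 14
  seg 10: (-43.598,27.799) -> (-33.698,17.899), length = 14
  seg 11: (-33.698,17.899) -> (-23.799,27.799), length = 14
  seg 12: (-23.799,27.799) -> (-33.698,37.698), length = 14
  seg 13: (-33.698,37.698) -> (-40.062,44.062), length = 9
  seg 14: (-40.062,44.062) -> (-48.548,52.548), length = 12
  seg 15: (-48.548,52.548) -> (-58.447,42.648), length = 14
  seg 16: (-58.447,42.648) -> (-48.548,32.749), length = 14
  seg 17: (-48.548,32.749) -> (-38.648,42.648), length = 14
  seg 18: (-38.648,42.648) -> (-48.548,52.548), length = 14
  seg 19: (-48.548,52.548) -> (-54.912,58.912), length = 9
  seg 20: (-54.912,58.912) -> (-63.397,67.397), length = 12
  seg 21: (-63.397,67.397) -> (-73.296,57.497), length = 14
  seg 22: (-73.296,57.497) -> (-63.397,47.598), length = 14
  seg 23: (-63.397,47.598) -> (-53.497,57.497), length = 14
  seg 24: (-53.497,57.497) -> (-63.397,67.397), length = 14
Total = 308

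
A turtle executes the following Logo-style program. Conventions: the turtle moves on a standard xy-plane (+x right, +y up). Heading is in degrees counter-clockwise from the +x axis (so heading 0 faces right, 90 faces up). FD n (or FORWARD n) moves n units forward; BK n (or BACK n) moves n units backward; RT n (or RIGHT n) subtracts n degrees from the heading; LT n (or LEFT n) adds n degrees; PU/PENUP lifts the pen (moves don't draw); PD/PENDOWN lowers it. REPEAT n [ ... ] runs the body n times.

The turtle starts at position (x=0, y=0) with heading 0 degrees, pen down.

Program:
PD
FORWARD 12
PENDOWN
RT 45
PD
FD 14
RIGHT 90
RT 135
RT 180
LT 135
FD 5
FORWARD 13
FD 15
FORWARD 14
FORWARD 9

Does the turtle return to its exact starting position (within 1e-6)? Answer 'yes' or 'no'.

Executing turtle program step by step:
Start: pos=(0,0), heading=0, pen down
PD: pen down
FD 12: (0,0) -> (12,0) [heading=0, draw]
PD: pen down
RT 45: heading 0 -> 315
PD: pen down
FD 14: (12,0) -> (21.899,-9.899) [heading=315, draw]
RT 90: heading 315 -> 225
RT 135: heading 225 -> 90
RT 180: heading 90 -> 270
LT 135: heading 270 -> 45
FD 5: (21.899,-9.899) -> (25.435,-6.364) [heading=45, draw]
FD 13: (25.435,-6.364) -> (34.627,2.828) [heading=45, draw]
FD 15: (34.627,2.828) -> (45.234,13.435) [heading=45, draw]
FD 14: (45.234,13.435) -> (55.134,23.335) [heading=45, draw]
FD 9: (55.134,23.335) -> (61.497,29.698) [heading=45, draw]
Final: pos=(61.497,29.698), heading=45, 7 segment(s) drawn

Start position: (0, 0)
Final position: (61.497, 29.698)
Distance = 68.293; >= 1e-6 -> NOT closed

Answer: no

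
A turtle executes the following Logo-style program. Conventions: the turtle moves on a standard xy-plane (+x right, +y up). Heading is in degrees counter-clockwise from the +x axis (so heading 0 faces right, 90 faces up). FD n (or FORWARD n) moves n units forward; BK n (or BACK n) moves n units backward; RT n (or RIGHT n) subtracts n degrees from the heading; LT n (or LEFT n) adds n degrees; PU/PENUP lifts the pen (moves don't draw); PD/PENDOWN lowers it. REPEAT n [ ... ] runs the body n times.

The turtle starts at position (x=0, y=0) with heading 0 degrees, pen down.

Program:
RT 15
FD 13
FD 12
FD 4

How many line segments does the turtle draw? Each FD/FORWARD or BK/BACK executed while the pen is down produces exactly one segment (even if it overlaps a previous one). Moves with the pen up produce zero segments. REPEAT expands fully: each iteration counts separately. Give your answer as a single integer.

Executing turtle program step by step:
Start: pos=(0,0), heading=0, pen down
RT 15: heading 0 -> 345
FD 13: (0,0) -> (12.557,-3.365) [heading=345, draw]
FD 12: (12.557,-3.365) -> (24.148,-6.47) [heading=345, draw]
FD 4: (24.148,-6.47) -> (28.012,-7.506) [heading=345, draw]
Final: pos=(28.012,-7.506), heading=345, 3 segment(s) drawn
Segments drawn: 3

Answer: 3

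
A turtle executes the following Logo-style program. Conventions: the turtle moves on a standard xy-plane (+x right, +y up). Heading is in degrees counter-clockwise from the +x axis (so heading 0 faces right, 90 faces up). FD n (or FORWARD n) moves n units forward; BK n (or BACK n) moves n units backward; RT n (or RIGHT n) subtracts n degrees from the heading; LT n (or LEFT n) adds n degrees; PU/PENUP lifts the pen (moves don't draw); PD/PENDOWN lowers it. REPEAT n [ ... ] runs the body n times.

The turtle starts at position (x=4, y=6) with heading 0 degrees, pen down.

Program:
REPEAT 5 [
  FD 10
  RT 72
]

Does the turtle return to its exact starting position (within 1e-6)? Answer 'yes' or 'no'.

Answer: yes

Derivation:
Executing turtle program step by step:
Start: pos=(4,6), heading=0, pen down
REPEAT 5 [
  -- iteration 1/5 --
  FD 10: (4,6) -> (14,6) [heading=0, draw]
  RT 72: heading 0 -> 288
  -- iteration 2/5 --
  FD 10: (14,6) -> (17.09,-3.511) [heading=288, draw]
  RT 72: heading 288 -> 216
  -- iteration 3/5 --
  FD 10: (17.09,-3.511) -> (9,-9.388) [heading=216, draw]
  RT 72: heading 216 -> 144
  -- iteration 4/5 --
  FD 10: (9,-9.388) -> (0.91,-3.511) [heading=144, draw]
  RT 72: heading 144 -> 72
  -- iteration 5/5 --
  FD 10: (0.91,-3.511) -> (4,6) [heading=72, draw]
  RT 72: heading 72 -> 0
]
Final: pos=(4,6), heading=0, 5 segment(s) drawn

Start position: (4, 6)
Final position: (4, 6)
Distance = 0; < 1e-6 -> CLOSED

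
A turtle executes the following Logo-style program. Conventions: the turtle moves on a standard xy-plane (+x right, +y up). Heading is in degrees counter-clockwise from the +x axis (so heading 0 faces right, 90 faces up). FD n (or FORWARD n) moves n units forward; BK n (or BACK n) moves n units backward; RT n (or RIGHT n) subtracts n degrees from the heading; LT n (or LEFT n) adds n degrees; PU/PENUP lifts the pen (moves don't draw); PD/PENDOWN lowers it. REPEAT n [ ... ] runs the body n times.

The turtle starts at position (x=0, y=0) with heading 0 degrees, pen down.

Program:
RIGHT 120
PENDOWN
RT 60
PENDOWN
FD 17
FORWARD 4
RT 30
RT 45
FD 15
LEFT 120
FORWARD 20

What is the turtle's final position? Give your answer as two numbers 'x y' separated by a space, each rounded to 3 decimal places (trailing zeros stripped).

Executing turtle program step by step:
Start: pos=(0,0), heading=0, pen down
RT 120: heading 0 -> 240
PD: pen down
RT 60: heading 240 -> 180
PD: pen down
FD 17: (0,0) -> (-17,0) [heading=180, draw]
FD 4: (-17,0) -> (-21,0) [heading=180, draw]
RT 30: heading 180 -> 150
RT 45: heading 150 -> 105
FD 15: (-21,0) -> (-24.882,14.489) [heading=105, draw]
LT 120: heading 105 -> 225
FD 20: (-24.882,14.489) -> (-39.024,0.347) [heading=225, draw]
Final: pos=(-39.024,0.347), heading=225, 4 segment(s) drawn

Answer: -39.024 0.347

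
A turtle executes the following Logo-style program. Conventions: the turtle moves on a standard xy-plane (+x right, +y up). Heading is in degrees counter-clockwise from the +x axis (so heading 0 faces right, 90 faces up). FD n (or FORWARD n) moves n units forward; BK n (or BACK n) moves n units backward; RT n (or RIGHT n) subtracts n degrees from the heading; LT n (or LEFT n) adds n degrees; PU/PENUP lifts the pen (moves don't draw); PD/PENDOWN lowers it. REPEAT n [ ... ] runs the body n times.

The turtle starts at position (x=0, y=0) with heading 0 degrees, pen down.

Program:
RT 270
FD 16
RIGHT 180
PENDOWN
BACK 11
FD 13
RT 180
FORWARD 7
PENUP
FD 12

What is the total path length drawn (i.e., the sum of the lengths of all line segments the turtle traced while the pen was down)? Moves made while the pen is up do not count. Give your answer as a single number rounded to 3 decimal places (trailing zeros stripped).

Answer: 47

Derivation:
Executing turtle program step by step:
Start: pos=(0,0), heading=0, pen down
RT 270: heading 0 -> 90
FD 16: (0,0) -> (0,16) [heading=90, draw]
RT 180: heading 90 -> 270
PD: pen down
BK 11: (0,16) -> (0,27) [heading=270, draw]
FD 13: (0,27) -> (0,14) [heading=270, draw]
RT 180: heading 270 -> 90
FD 7: (0,14) -> (0,21) [heading=90, draw]
PU: pen up
FD 12: (0,21) -> (0,33) [heading=90, move]
Final: pos=(0,33), heading=90, 4 segment(s) drawn

Segment lengths:
  seg 1: (0,0) -> (0,16), length = 16
  seg 2: (0,16) -> (0,27), length = 11
  seg 3: (0,27) -> (0,14), length = 13
  seg 4: (0,14) -> (0,21), length = 7
Total = 47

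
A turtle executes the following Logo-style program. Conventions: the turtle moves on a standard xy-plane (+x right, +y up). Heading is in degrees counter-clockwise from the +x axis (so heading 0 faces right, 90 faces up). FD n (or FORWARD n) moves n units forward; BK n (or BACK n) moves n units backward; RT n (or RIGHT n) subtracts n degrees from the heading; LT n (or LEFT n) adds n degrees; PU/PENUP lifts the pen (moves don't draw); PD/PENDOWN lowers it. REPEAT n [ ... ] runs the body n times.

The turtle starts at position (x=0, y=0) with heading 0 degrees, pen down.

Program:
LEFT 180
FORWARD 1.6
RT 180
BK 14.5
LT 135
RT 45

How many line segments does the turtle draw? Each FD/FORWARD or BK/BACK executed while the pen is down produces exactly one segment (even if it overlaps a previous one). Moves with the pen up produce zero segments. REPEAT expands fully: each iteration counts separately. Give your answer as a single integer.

Answer: 2

Derivation:
Executing turtle program step by step:
Start: pos=(0,0), heading=0, pen down
LT 180: heading 0 -> 180
FD 1.6: (0,0) -> (-1.6,0) [heading=180, draw]
RT 180: heading 180 -> 0
BK 14.5: (-1.6,0) -> (-16.1,0) [heading=0, draw]
LT 135: heading 0 -> 135
RT 45: heading 135 -> 90
Final: pos=(-16.1,0), heading=90, 2 segment(s) drawn
Segments drawn: 2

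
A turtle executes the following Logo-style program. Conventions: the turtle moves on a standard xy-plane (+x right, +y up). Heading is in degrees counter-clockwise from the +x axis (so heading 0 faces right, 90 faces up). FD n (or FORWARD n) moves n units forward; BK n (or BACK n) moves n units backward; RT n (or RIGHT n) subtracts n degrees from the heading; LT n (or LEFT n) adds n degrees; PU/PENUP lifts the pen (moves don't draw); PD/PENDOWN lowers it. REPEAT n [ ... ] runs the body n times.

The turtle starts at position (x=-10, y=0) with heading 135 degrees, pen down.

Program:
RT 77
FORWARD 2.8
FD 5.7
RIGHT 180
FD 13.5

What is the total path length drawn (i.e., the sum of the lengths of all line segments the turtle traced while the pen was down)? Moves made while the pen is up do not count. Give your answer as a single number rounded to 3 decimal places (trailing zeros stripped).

Executing turtle program step by step:
Start: pos=(-10,0), heading=135, pen down
RT 77: heading 135 -> 58
FD 2.8: (-10,0) -> (-8.516,2.375) [heading=58, draw]
FD 5.7: (-8.516,2.375) -> (-5.496,7.208) [heading=58, draw]
RT 180: heading 58 -> 238
FD 13.5: (-5.496,7.208) -> (-12.65,-4.24) [heading=238, draw]
Final: pos=(-12.65,-4.24), heading=238, 3 segment(s) drawn

Segment lengths:
  seg 1: (-10,0) -> (-8.516,2.375), length = 2.8
  seg 2: (-8.516,2.375) -> (-5.496,7.208), length = 5.7
  seg 3: (-5.496,7.208) -> (-12.65,-4.24), length = 13.5
Total = 22

Answer: 22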